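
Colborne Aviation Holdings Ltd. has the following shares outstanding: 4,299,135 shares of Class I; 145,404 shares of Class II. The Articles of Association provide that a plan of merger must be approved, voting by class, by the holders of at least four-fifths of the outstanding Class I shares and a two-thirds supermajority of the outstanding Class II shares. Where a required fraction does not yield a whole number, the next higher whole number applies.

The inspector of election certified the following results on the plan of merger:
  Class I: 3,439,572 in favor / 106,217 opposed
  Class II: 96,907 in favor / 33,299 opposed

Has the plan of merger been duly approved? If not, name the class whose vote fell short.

Not approved — the Class II shares did not give the required vote.

Class I: 4/5 of 4299135 = 3439308; 3,439,308 required, 3,439,572 in favor — approved.
Class II: 2/3 of 145404 = 96936; 96,936 required, 96,907 in favor — not approved.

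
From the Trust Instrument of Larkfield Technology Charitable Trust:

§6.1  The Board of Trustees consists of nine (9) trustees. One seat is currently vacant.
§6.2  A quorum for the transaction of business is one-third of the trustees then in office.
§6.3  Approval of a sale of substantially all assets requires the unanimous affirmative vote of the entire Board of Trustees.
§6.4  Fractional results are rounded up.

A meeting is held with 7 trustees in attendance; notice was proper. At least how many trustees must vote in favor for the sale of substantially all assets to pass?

The sale of substantially all assets requires the unanimous vote of the entire Board of Trustees (9).
Unanimous means all 9.
(Only 7 can vote, so the sale of substantially all assets cannot pass at this meeting, but the required vote is still 9.)

9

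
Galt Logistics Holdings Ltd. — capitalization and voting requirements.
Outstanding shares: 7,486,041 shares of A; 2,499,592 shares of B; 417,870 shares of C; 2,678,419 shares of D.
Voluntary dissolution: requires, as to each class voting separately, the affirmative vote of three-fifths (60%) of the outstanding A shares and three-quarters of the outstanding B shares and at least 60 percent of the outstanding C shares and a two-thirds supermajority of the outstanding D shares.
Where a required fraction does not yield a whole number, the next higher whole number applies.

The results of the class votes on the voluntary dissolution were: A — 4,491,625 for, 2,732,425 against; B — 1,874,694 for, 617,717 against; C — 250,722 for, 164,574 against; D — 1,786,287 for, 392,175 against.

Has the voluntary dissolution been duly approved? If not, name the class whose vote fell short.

A: 3/5 of 7486041 = 4491624.60, rounded up to 4491625; 4,491,625 required, 4,491,625 in favor — approved.
B: 3/4 of 2499592 = 1874694; 1,874,694 required, 1,874,694 in favor — approved.
C: 3/5 of 417870 = 250722; 250,722 required, 250,722 in favor — approved.
D: 2/3 of 2678419 = 1785612.67, rounded up to 1785613; 1,785,613 required, 1,786,287 in favor — approved.

Approved — every class gave the required vote.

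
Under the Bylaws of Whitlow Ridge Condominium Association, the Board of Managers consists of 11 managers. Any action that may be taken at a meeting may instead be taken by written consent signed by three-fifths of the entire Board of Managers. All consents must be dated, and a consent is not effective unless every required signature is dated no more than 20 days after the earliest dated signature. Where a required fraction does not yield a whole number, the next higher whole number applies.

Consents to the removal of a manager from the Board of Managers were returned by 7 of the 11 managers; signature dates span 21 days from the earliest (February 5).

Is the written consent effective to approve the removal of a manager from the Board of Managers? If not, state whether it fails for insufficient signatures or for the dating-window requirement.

Not effective — dating-window requirement not satisfied.

Signatures required: three-fifths of 11 — 3/5 of 11 = 6.60, rounded up to 7, so 7 needed; 7 signed. Sufficient.
Dating window: the latest signature is 21 days after the earliest; the limit is 20 days. Outside the window.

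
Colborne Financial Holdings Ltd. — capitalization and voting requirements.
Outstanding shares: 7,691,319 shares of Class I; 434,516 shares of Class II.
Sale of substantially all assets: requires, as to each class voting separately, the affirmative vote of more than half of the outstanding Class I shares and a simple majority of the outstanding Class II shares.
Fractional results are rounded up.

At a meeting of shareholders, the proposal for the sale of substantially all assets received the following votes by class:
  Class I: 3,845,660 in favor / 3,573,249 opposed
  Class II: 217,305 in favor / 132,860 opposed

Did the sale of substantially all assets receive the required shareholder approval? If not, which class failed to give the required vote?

Approved — every class gave the required vote.

Class I: a majority of 7691319 is 3845660; 3,845,660 required, 3,845,660 in favor — approved.
Class II: a majority of 434516 is 217259; 217,259 required, 217,305 in favor — approved.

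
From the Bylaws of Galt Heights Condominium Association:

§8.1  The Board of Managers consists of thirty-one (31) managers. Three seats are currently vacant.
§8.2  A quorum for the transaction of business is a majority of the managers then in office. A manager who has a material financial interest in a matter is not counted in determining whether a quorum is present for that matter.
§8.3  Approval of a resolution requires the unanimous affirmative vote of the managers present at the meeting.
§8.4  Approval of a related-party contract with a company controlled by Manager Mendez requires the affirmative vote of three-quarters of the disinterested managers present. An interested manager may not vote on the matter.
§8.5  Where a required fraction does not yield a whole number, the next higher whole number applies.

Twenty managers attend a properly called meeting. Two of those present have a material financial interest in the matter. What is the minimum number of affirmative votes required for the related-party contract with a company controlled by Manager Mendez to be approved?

14

The related-party contract with a company controlled by Manager Mendez requires three-fourths of the disinterested managers present (20 − 2 = 18).
3/4 of 18 = 13.50, rounded up to 14.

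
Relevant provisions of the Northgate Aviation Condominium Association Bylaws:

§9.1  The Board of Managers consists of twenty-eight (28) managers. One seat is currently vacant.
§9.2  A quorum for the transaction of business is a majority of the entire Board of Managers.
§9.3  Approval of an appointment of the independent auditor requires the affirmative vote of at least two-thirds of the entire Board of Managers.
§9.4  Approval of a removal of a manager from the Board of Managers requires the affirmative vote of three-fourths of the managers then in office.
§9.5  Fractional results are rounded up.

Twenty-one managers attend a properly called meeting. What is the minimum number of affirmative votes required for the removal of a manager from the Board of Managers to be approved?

21

The removal of a manager from the Board of Managers requires three-fourths of the managers then in office (27).
3/4 of 27 = 20.25, rounded up to 21.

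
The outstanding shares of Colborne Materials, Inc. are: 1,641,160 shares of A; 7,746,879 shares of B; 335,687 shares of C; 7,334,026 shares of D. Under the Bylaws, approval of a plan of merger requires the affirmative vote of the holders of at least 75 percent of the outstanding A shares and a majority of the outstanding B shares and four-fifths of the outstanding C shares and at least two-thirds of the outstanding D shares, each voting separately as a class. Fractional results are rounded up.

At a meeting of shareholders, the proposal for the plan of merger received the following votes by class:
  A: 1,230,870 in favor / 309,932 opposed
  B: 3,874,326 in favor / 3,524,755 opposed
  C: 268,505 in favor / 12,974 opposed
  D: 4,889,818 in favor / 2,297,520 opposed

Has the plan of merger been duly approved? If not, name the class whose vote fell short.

Not approved — the C shares did not give the required vote.

A: 3/4 of 1641160 = 1230870; 1,230,870 required, 1,230,870 in favor — approved.
B: a majority of 7746879 is 3873440; 3,873,440 required, 3,874,326 in favor — approved.
C: 4/5 of 335687 = 268549.60, rounded up to 268550; 268,550 required, 268,505 in favor — not approved.
D: 2/3 of 7334026 = 4889350.67, rounded up to 4889351; 4,889,351 required, 4,889,818 in favor — approved.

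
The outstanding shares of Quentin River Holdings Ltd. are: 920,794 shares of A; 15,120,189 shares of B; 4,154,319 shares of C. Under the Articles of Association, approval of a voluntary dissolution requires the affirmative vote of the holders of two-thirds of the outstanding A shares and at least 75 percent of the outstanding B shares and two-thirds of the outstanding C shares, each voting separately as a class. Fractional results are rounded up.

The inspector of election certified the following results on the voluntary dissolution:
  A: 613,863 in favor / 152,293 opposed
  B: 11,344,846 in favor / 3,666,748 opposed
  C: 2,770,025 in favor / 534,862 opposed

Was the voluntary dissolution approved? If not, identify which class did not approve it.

Approved — every class gave the required vote.

A: 2/3 of 920794 = 613862.67, rounded up to 613863; 613,863 required, 613,863 in favor — approved.
B: 3/4 of 15120189 = 11340141.75, rounded up to 11340142; 11,340,142 required, 11,344,846 in favor — approved.
C: 2/3 of 4154319 = 2769546; 2,769,546 required, 2,770,025 in favor — approved.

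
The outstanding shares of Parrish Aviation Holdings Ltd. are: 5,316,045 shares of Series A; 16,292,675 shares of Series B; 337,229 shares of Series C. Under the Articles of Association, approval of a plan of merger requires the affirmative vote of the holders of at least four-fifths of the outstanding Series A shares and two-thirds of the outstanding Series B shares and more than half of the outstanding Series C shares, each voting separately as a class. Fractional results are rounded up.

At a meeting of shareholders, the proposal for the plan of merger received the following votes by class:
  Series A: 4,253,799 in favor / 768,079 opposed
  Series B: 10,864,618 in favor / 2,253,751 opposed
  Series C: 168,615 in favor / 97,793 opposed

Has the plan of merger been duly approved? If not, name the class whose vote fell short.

Series A: 4/5 of 5316045 = 4252836; 4,252,836 required, 4,253,799 in favor — approved.
Series B: 2/3 of 16292675 = 10861783.33, rounded up to 10861784; 10,861,784 required, 10,864,618 in favor — approved.
Series C: a majority of 337229 is 168615; 168,615 required, 168,615 in favor — approved.

Approved — every class gave the required vote.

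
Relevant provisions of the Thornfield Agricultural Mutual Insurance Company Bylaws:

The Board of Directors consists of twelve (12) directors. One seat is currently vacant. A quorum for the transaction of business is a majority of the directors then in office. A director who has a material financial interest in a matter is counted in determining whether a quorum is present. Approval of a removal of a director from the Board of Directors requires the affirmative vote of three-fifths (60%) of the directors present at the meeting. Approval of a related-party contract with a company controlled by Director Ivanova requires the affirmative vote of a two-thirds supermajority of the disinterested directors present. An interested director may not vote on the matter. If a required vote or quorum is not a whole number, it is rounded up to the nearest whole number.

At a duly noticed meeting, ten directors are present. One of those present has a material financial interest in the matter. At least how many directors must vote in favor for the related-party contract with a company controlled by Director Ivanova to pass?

6

The related-party contract with a company controlled by Director Ivanova requires two-thirds of the disinterested directors present (10 − 1 = 9).
2/3 of 9 = 6.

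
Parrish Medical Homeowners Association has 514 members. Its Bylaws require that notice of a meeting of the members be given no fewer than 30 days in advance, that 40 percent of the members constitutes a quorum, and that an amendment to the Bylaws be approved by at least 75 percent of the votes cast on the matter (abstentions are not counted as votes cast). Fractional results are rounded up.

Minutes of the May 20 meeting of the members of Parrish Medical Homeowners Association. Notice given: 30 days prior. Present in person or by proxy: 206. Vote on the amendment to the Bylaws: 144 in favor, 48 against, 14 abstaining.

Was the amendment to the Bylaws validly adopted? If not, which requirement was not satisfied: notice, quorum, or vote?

Valid — all requirements satisfied.

Notice: 30 days given; 30 required. Satisfied.
Quorum: 40% of 514 = 205.60, rounded up to 206; 206 present. Satisfied.
Vote: requires three-fourths of the votes cast (206 − 14 abstaining = 192); 3/4 of 192 = 144, so 144 needed; 144 in favor. Satisfied.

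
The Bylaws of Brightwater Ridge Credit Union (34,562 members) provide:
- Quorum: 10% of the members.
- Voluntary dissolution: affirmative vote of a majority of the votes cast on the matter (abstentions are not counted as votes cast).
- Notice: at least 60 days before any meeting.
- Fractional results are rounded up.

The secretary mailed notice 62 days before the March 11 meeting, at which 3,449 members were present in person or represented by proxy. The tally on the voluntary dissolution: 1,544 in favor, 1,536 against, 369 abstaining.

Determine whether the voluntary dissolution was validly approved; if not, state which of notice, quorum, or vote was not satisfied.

Notice: 62 days given; 60 required. Satisfied.
Quorum: 10% of 34,562 = 3,456.20, rounded up to 3,457; 3,449 present. Not satisfied.
Vote: requires a majority of the votes cast (3,449 − 369 abstaining = 3,080); a majority of 3080 is 1541, so 1,541 needed; 1,544 in favor. Satisfied.

Invalid — quorum requirement not satisfied.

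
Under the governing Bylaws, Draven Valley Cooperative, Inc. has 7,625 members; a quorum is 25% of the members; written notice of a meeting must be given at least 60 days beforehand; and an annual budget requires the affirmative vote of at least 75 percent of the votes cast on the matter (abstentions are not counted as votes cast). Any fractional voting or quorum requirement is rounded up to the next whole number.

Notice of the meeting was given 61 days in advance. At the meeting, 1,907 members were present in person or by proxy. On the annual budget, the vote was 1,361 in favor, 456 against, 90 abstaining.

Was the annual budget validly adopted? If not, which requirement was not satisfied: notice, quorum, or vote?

Notice: 61 days given; 60 required. Satisfied.
Quorum: 25% of 7,625 = 1,906.25, rounded up to 1,907; 1,907 present. Satisfied.
Vote: requires three-fourths of the votes cast (1,907 − 90 abstaining = 1,817); 3/4 of 1817 = 1362.75, rounded up to 1363, so 1,363 needed; 1,361 in favor. Not satisfied.

Invalid — vote requirement not satisfied.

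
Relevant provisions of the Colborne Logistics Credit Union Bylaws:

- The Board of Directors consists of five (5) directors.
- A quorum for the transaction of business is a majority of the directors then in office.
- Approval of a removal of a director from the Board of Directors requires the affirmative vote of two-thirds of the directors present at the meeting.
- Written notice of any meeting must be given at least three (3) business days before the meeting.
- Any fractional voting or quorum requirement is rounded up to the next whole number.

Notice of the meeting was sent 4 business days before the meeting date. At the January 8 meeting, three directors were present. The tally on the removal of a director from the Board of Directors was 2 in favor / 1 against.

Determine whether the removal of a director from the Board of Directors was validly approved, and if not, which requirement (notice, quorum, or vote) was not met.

Valid — all requirements satisfied.

Notice: 4 business days given; 3 required (4 ≥ 3). Satisfied.
Quorum: 3 present; quorum is 3. Satisfied.
Vote: the removal of a director from the Board of Directors requires two-thirds of the directors present (3). 2/3 of 3 = 2, so 2 affirmative votes are needed; 2 voted in favor. Satisfied.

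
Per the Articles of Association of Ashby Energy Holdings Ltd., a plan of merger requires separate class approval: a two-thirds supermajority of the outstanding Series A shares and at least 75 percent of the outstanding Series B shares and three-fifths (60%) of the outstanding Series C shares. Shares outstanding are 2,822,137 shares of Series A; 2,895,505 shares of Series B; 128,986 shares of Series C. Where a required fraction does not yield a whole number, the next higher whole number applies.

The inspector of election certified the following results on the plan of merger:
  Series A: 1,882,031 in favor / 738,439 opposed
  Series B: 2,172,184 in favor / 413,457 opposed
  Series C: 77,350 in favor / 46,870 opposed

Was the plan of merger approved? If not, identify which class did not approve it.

Series A: 2/3 of 2822137 = 1881424.67, rounded up to 1881425; 1,881,425 required, 1,882,031 in favor — approved.
Series B: 3/4 of 2895505 = 2171628.75, rounded up to 2171629; 2,171,629 required, 2,172,184 in favor — approved.
Series C: 3/5 of 128986 = 77391.60, rounded up to 77392; 77,392 required, 77,350 in favor — not approved.

Not approved — the Series C shares did not give the required vote.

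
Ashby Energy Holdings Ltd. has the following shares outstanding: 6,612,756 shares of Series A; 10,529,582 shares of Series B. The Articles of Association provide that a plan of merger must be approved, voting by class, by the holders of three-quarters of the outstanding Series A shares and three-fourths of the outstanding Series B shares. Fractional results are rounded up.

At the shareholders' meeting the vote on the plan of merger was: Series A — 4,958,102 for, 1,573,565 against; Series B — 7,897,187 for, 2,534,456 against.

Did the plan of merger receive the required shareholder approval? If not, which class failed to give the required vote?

Series A: 3/4 of 6612756 = 4959567; 4,959,567 required, 4,958,102 in favor — not approved.
Series B: 3/4 of 10529582 = 7897186.50, rounded up to 7897187; 7,897,187 required, 7,897,187 in favor — approved.

Not approved — the Series A shares did not give the required vote.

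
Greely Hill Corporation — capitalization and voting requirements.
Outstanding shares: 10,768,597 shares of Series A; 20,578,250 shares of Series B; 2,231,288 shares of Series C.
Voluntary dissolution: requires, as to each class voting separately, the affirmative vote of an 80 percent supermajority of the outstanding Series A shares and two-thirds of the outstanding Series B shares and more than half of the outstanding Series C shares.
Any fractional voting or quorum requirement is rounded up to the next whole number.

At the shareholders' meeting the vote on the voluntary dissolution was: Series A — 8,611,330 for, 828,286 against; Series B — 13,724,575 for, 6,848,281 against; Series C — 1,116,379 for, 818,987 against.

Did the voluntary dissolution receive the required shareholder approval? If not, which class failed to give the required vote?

Not approved — the Series A shares did not give the required vote.

Series A: 4/5 of 10768597 = 8614877.60, rounded up to 8614878; 8,614,878 required, 8,611,330 in favor — not approved.
Series B: 2/3 of 20578250 = 13718833.33, rounded up to 13718834; 13,718,834 required, 13,724,575 in favor — approved.
Series C: a majority of 2231288 is 1115645; 1,115,645 required, 1,116,379 in favor — approved.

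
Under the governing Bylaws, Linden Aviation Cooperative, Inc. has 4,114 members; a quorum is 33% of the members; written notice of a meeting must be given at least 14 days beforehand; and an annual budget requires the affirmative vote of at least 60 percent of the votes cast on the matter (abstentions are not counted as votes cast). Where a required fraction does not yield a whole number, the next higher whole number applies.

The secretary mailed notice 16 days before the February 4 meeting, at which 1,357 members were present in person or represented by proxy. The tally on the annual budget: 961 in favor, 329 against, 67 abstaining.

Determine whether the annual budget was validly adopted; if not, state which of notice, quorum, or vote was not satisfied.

Invalid — quorum requirement not satisfied.

Notice: 16 days given; 14 required. Satisfied.
Quorum: 33% of 4,114 = 1,357.62, rounded up to 1,358; 1,357 present. Not satisfied.
Vote: requires three-fifths of the votes cast (1,357 − 67 abstaining = 1,290); 3/5 of 1290 = 774, so 774 needed; 961 in favor. Satisfied.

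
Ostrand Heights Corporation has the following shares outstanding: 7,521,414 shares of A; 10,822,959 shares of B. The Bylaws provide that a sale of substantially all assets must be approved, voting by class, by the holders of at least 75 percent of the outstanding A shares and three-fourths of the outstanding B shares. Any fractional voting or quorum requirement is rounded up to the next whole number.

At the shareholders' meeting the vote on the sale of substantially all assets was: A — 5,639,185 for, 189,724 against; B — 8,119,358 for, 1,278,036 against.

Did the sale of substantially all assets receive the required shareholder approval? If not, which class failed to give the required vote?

A: 3/4 of 7521414 = 5641060.50, rounded up to 5641061; 5,641,061 required, 5,639,185 in favor — not approved.
B: 3/4 of 10822959 = 8117219.25, rounded up to 8117220; 8,117,220 required, 8,119,358 in favor — approved.

Not approved — the A shares did not give the required vote.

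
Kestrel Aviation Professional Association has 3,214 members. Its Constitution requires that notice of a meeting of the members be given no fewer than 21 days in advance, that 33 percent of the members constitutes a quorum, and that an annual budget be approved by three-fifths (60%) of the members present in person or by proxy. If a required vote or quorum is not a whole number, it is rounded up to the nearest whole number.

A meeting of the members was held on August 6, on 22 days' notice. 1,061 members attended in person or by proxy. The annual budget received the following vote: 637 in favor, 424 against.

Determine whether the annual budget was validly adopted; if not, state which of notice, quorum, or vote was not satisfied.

Notice: 22 days given; 21 required. Satisfied.
Quorum: 33% of 3,214 = 1,060.62, rounded up to 1,061; 1,061 present. Satisfied.
Vote: requires three-fifths of those present (1,061); 3/5 of 1061 = 636.60, rounded up to 637, so 637 needed; 637 in favor. Satisfied.

Valid — all requirements satisfied.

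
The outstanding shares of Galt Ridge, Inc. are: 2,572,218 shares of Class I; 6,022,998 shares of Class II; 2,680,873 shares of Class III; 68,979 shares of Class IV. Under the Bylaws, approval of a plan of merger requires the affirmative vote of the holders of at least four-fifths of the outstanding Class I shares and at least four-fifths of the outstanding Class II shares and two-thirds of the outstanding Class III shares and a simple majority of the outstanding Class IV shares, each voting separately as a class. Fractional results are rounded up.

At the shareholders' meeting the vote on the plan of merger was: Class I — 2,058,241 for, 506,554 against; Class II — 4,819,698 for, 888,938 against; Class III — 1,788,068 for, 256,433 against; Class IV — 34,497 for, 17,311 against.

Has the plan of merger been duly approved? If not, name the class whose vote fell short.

Class I: 4/5 of 2572218 = 2057774.40, rounded up to 2057775; 2,057,775 required, 2,058,241 in favor — approved.
Class II: 4/5 of 6022998 = 4818398.40, rounded up to 4818399; 4,818,399 required, 4,819,698 in favor — approved.
Class III: 2/3 of 2680873 = 1787248.67, rounded up to 1787249; 1,787,249 required, 1,788,068 in favor — approved.
Class IV: a majority of 68979 is 34490; 34,490 required, 34,497 in favor — approved.

Approved — every class gave the required vote.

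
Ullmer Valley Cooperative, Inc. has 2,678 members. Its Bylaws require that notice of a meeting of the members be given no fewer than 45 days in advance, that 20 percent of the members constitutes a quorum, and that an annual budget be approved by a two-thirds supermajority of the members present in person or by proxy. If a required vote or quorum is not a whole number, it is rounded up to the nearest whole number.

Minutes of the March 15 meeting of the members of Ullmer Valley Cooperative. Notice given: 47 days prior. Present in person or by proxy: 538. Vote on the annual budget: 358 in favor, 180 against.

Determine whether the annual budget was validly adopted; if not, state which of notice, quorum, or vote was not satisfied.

Invalid — vote requirement not satisfied.

Notice: 47 days given; 45 required. Satisfied.
Quorum: 20% of 2,678 = 535.60, rounded up to 536; 538 present. Satisfied.
Vote: requires two-thirds of those present (538); 2/3 of 538 = 358.67, rounded up to 359, so 359 needed; 358 in favor. Not satisfied.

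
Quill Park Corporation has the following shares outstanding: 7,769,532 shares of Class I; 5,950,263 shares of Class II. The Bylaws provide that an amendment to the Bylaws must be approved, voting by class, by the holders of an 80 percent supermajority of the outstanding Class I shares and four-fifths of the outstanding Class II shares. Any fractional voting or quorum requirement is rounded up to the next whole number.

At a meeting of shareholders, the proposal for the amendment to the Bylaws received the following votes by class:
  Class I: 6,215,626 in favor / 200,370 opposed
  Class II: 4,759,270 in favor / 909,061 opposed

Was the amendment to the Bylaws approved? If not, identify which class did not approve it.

Not approved — the Class II shares did not give the required vote.

Class I: 4/5 of 7769532 = 6215625.60, rounded up to 6215626; 6,215,626 required, 6,215,626 in favor — approved.
Class II: 4/5 of 5950263 = 4760210.40, rounded up to 4760211; 4,760,211 required, 4,759,270 in favor — not approved.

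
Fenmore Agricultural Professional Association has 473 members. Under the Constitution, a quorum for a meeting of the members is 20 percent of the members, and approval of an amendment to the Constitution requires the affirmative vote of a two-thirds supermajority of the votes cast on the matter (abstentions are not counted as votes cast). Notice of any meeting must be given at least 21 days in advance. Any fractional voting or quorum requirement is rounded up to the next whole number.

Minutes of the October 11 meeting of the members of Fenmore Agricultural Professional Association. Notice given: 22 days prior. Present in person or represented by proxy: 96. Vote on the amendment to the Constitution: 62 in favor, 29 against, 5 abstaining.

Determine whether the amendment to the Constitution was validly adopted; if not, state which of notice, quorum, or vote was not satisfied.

Valid — all requirements satisfied.

Notice: 22 days given; 21 required. Satisfied.
Quorum: 20% of 473 = 94.60, rounded up to 95; 96 present. Satisfied.
Vote: requires two-thirds of the votes cast (96 − 5 abstaining = 91); 2/3 of 91 = 60.67, rounded up to 61, so 61 needed; 62 in favor. Satisfied.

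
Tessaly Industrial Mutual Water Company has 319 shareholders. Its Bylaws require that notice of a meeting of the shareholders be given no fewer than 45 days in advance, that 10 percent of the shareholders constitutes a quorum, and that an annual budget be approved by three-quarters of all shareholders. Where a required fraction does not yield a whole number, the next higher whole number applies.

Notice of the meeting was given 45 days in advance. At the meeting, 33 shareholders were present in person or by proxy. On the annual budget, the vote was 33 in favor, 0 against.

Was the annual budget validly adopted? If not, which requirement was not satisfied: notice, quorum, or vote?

Invalid — vote requirement not satisfied.

Notice: 45 days given; 45 required. Satisfied.
Quorum: 10% of 319 = 31.90, rounded up to 32; 33 present. Satisfied.
Vote: requires three-fourths of all shareholders (319); 3/4 of 319 = 239.25, rounded up to 240, so 240 needed; 33 in favor. Not satisfied.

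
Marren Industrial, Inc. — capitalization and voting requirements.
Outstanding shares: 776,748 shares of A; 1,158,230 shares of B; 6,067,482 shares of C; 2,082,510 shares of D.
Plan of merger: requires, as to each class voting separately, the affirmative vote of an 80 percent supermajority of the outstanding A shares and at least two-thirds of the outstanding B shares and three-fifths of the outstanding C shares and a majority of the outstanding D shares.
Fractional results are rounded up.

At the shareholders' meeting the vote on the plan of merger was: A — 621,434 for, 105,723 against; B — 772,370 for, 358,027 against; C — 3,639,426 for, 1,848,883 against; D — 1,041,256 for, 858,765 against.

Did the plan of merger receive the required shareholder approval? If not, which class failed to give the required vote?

A: 4/5 of 776748 = 621398.40, rounded up to 621399; 621,399 required, 621,434 in favor — approved.
B: 2/3 of 1158230 = 772153.33, rounded up to 772154; 772,154 required, 772,370 in favor — approved.
C: 3/5 of 6067482 = 3640489.20, rounded up to 3640490; 3,640,490 required, 3,639,426 in favor — not approved.
D: a majority of 2082510 is 1041256; 1,041,256 required, 1,041,256 in favor — approved.

Not approved — the C shares did not give the required vote.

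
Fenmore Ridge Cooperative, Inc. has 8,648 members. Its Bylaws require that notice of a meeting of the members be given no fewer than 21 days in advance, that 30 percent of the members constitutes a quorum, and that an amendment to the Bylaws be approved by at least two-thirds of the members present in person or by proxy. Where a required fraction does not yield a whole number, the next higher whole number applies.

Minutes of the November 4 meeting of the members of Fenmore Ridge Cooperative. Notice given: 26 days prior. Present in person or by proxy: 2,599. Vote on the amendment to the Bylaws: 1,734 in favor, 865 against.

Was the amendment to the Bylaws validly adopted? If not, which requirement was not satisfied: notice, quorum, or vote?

Notice: 26 days given; 21 required. Satisfied.
Quorum: 30% of 8,648 = 2,594.40, rounded up to 2,595; 2,599 present. Satisfied.
Vote: requires two-thirds of those present (2,599); 2/3 of 2599 = 1732.67, rounded up to 1733, so 1,733 needed; 1,734 in favor. Satisfied.

Valid — all requirements satisfied.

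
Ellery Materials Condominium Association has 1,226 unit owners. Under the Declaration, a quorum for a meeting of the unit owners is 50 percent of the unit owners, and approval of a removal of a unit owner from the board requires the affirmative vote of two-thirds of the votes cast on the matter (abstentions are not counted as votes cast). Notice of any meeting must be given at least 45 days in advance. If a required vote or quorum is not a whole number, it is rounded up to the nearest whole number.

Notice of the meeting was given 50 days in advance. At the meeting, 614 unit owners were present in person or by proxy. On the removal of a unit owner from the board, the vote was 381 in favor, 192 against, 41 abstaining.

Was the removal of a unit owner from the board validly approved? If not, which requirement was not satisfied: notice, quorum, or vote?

Invalid — vote requirement not satisfied.

Notice: 50 days given; 45 required. Satisfied.
Quorum: 50% of 1,226 = 613; 614 present. Satisfied.
Vote: requires two-thirds of the votes cast (614 − 41 abstaining = 573); 2/3 of 573 = 382, so 382 needed; 381 in favor. Not satisfied.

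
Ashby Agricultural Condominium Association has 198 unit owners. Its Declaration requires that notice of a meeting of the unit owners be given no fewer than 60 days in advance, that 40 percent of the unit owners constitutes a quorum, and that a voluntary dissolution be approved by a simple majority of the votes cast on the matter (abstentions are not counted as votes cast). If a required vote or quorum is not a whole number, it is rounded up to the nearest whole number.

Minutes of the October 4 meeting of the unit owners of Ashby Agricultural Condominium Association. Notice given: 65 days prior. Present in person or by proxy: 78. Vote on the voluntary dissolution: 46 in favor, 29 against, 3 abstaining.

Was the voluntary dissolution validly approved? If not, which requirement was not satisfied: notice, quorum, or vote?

Invalid — quorum requirement not satisfied.

Notice: 65 days given; 60 required. Satisfied.
Quorum: 40% of 198 = 79.20, rounded up to 80; 78 present. Not satisfied.
Vote: requires a majority of the votes cast (78 − 3 abstaining = 75); a majority of 75 is 38, so 38 needed; 46 in favor. Satisfied.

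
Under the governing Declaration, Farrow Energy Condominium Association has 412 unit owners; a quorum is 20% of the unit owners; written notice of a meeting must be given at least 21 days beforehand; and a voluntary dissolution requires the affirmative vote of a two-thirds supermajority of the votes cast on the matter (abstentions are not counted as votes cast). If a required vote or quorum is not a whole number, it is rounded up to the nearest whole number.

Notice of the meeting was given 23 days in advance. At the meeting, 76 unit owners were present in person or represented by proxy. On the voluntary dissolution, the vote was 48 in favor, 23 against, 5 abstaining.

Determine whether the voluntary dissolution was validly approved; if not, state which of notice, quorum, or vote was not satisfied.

Invalid — quorum requirement not satisfied.

Notice: 23 days given; 21 required. Satisfied.
Quorum: 20% of 412 = 82.40, rounded up to 83; 76 present. Not satisfied.
Vote: requires two-thirds of the votes cast (76 − 5 abstaining = 71); 2/3 of 71 = 47.33, rounded up to 48, so 48 needed; 48 in favor. Satisfied.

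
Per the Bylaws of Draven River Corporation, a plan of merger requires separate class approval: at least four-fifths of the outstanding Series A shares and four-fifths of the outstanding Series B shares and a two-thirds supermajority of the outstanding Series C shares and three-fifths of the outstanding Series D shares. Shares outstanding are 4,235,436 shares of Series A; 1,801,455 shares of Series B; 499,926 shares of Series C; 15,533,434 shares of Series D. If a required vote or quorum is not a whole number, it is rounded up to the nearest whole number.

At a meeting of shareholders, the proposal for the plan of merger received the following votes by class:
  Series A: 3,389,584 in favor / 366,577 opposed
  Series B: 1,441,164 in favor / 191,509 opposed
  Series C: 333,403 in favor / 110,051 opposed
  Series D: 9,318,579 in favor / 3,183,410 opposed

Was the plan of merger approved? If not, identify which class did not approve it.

Series A: 4/5 of 4235436 = 3388348.80, rounded up to 3388349; 3,388,349 required, 3,389,584 in favor — approved.
Series B: 4/5 of 1801455 = 1441164; 1,441,164 required, 1,441,164 in favor — approved.
Series C: 2/3 of 499926 = 333284; 333,284 required, 333,403 in favor — approved.
Series D: 3/5 of 15533434 = 9320060.40, rounded up to 9320061; 9,320,061 required, 9,318,579 in favor — not approved.

Not approved — the Series D shares did not give the required vote.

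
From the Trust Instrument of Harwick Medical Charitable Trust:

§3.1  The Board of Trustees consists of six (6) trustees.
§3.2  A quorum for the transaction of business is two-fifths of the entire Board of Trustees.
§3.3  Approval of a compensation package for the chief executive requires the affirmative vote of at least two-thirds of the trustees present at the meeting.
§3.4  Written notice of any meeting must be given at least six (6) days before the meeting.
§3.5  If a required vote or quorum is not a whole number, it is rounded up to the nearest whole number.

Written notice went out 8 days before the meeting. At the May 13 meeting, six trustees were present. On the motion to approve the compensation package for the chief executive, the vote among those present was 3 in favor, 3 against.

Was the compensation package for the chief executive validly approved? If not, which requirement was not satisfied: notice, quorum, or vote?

Notice: 8 days given; 6 required (8 ≥ 6). Satisfied.
Quorum: 6 present; quorum is 3. Satisfied.
Vote: the compensation package for the chief executive requires two-thirds of the trustees present (6). 2/3 of 6 = 4, so 4 affirmative votes are needed; 3 voted in favor. Not satisfied.

Invalid — vote requirement not satisfied.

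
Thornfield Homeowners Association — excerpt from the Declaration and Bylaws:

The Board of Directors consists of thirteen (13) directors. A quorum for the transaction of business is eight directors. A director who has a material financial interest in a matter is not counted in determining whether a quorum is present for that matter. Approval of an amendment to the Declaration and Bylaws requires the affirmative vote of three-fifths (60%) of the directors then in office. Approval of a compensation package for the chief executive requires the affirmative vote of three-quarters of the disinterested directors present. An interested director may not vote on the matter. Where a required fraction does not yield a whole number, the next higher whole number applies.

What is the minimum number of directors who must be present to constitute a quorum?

The quorum is fixed at 8.

8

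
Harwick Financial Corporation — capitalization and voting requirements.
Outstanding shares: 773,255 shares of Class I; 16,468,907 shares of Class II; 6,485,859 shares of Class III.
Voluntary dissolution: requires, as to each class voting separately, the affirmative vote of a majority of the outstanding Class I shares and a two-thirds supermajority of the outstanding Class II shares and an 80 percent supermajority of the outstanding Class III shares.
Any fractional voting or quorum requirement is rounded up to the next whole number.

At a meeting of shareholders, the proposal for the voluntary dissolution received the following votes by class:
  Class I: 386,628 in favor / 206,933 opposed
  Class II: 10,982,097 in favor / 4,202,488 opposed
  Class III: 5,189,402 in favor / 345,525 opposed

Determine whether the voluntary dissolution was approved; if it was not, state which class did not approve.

Approved — every class gave the required vote.

Class I: a majority of 773255 is 386628; 386,628 required, 386,628 in favor — approved.
Class II: 2/3 of 16468907 = 10979271.33, rounded up to 10979272; 10,979,272 required, 10,982,097 in favor — approved.
Class III: 4/5 of 6485859 = 5188687.20, rounded up to 5188688; 5,188,688 required, 5,189,402 in favor — approved.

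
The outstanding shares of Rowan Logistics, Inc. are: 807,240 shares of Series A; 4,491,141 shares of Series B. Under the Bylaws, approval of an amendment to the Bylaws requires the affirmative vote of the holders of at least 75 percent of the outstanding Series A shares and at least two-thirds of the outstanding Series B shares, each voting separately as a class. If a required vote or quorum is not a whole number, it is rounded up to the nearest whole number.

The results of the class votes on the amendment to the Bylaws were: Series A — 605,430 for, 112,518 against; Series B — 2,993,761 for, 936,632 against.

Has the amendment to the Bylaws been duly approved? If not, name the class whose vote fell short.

Series A: 3/4 of 807240 = 605430; 605,430 required, 605,430 in favor — approved.
Series B: 2/3 of 4491141 = 2994094; 2,994,094 required, 2,993,761 in favor — not approved.

Not approved — the Series B shares did not give the required vote.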